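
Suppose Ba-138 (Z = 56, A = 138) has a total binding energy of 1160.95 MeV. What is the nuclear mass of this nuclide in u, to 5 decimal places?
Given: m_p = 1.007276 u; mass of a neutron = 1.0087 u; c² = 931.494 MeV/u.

Mass defect = 1160.95 MeV / (931.494 MeV/u) = 1.2463312 u
Constituent mass = 56(1.007276) + 82(1.0087) = 139.120856 u
Nuclear mass = 139.120856 − 1.2463312 = 137.8745248 u ≈ 137.87452 u (to 5 decimal places)

137.87452 u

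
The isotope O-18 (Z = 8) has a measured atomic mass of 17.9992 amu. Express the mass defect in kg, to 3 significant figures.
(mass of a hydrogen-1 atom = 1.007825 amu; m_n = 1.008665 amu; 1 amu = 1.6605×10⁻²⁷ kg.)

With 8 protons and 10 neutrons (A = 18):
Σm = 8·m(¹H) + 10·m_n = 8.062600 + 10.086650 = 18.149250 amu
Δm = 18.149250 − 17.9992 = 0.150050 amu
In SI units: 0.150050 amu × 1.6605×10⁻²⁷ kg/amu = 2.4916e-28 kg

2.49e-28 kg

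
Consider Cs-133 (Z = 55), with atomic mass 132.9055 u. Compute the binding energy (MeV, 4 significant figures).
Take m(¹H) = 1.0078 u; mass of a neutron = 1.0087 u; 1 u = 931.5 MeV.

Σm = 55·m(¹H) + 78·m_n = 55.4290 + 78.6786 = 134.1076 u
The mass defect is 134.1076 − 132.9055 = 1.2021 u.
Binding energy = Δm·c² = 1.2021 × 931.5 MeV/u = 1119.76 MeV

1120 MeV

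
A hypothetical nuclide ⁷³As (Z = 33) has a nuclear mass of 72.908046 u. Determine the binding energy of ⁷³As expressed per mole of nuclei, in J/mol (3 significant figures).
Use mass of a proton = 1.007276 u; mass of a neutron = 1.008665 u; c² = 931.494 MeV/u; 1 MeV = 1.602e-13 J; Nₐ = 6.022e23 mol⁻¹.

The nucleus contains 33 protons and 73 − 33 = 40 neutrons.
Total constituent mass: 33 × 1.007276 + 40 × 1.008665 = 73.586708 u
Δm = 73.586708 − 72.908046 = 0.678662 u
Converting to energy: 0.678662 u × 931.494 MeV/u = 632.170 MeV
Per nucleus in joules: 632.170 MeV × 1.602e-13 J/MeV = 1.0127e-10 J
Per mole: 1.0127e-10 J × 6.022e23 mol⁻¹ = 6.0985e+13 J/mol

6.10e+13 J/mol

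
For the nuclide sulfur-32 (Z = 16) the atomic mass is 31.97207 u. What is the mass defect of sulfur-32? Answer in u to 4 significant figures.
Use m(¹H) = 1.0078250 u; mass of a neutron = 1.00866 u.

0.2917 u

Z = 16, so N = A − Z = 32 − 16 = 16.
Total constituent mass: 16 × 1.0078250 + 16 × 1.00866 = 32.2637600 u
The mass defect is 32.2637600 − 31.97207 = 0.2916900 u.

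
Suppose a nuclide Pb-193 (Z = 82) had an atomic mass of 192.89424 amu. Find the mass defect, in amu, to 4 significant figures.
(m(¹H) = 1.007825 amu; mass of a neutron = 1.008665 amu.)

With 82 protons and 111 neutrons (A = 193):
Σm = 82·m(¹H) + 111·m_n = 82.641650 + 111.961815 = 194.603465 amu
The mass defect is 194.603465 − 192.89424 = 1.709225 amu.

1.709 amu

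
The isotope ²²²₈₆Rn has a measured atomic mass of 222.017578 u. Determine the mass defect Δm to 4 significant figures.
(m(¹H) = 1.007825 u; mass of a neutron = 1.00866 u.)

Z = 86, so N = A − Z = 222 − 86 = 136.
Total constituent mass: 86 × 1.007825 + 136 × 1.00866 = 223.850710 u
Mass defect Δm = 223.850710 − 222.017578 = 1.833132 u

1.833 u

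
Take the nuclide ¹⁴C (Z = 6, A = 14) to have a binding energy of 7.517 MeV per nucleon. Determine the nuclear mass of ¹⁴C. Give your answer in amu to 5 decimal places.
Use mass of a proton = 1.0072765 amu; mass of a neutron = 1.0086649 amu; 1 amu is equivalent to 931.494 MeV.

Total binding energy = 14 × 7.517 = 105.238 MeV
Mass defect = 105.238 MeV / (931.494 MeV/amu) = 0.1129776 amu
Constituent mass = 6(1.0072765) + 8(1.0086649) = 14.1129782 amu
Nuclear mass = 14.1129782 − 0.1129776 = 14.0000006 amu ≈ 14.00000 amu (to 5 decimal places)

14.00000 amu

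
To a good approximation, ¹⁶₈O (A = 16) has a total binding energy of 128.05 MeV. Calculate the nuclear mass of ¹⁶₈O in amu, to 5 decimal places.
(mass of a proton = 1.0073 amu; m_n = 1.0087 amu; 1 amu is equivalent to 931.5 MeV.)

Mass defect = 128.05 MeV / (931.5 MeV/amu) = 0.1374665 amu
Constituent mass = 8(1.0073) + 8(1.0087) = 16.1280 amu
Nuclear mass = 16.1280 − 0.1374665 = 15.9905335 amu ≈ 15.99053 amu (to 5 decimal places)

15.99053 amu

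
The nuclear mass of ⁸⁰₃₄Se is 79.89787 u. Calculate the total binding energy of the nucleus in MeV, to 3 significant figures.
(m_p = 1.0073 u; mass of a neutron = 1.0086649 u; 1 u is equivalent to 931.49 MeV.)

698 MeV

The nucleus contains 34 protons and 80 − 34 = 46 neutrons.
Total constituent mass: 34 × 1.0073 + 46 × 1.0086649 = 80.6467854 u
The mass defect is 80.6467854 − 79.89787 = 0.7489154 u.
Binding energy = Δm·c² = 0.7489154 × 931.49 MeV/u = 697.607 MeV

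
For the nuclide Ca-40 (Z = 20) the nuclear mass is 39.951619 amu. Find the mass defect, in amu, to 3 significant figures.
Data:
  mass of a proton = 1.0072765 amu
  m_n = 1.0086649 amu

0.367 amu

With 20 protons and 20 neutrons (A = 40):
Total constituent mass: 20 × 1.0072765 + 20 × 1.0086649 = 40.3188280 amu
The mass defect is 40.3188280 − 39.951619 = 0.3672090 amu.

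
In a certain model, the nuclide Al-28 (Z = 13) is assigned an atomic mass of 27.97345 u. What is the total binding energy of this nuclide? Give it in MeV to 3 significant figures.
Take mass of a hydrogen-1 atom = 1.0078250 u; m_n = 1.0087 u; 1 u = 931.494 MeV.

The nucleus contains 13 protons and 28 − 13 = 15 neutrons.
Total constituent mass: 13 × 1.0078250 + 15 × 1.0087 = 28.2322250 u
Mass defect Δm = 28.2322250 − 27.97345 = 0.2587750 u
E_B = 0.2587750 × 931.494 = 241.047 MeV

241 MeV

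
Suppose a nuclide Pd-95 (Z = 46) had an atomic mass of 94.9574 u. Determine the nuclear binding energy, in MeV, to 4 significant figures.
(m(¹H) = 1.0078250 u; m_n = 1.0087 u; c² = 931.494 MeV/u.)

772.1 MeV

Z = 46, so N = A − Z = 95 − 46 = 49.
Σm = 46·m(¹H) + 49·m_n = 46.3599500 + 49.4263 = 95.7862500 u
Δm = 95.7862500 − 94.9574 = 0.8288500 u
Converting to energy: 0.8288500 u × 931.494 MeV/u = 772.069 MeV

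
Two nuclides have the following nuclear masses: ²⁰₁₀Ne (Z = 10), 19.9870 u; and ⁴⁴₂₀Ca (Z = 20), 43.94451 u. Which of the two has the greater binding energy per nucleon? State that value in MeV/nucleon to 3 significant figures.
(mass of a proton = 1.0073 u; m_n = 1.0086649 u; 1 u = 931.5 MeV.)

²⁰₁₀Ne: Σm = 10(1.0073) + 10(1.0086649) = 20.1596490 u; Δm = 0.1726490 u; E_B = 160.82 MeV; E_B/A = 8.041 MeV
⁴⁴₂₀Ca: Σm = 20(1.0073) + 24(1.0086649) = 44.3539576 u; Δm = 0.4094476 u; E_B = 381.40 MeV; E_B/A = 8.668 MeV
⁴⁴₂₀Ca has the higher binding energy per nucleon, so it is the more tightly bound nucleus.

⁴⁴₂₀Ca; 8.67 MeV/nucleon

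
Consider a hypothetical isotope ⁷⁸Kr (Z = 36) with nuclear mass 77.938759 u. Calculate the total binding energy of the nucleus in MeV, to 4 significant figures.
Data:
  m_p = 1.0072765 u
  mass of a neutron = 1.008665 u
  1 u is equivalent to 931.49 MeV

640.1 MeV

Mass of separated nucleons = 36(1.0072765) + 42(1.008665) = 36.2619540 + 42.363930 = 78.6258840 u
The mass defect is 78.6258840 − 77.938759 = 0.6871250 u.
Binding energy = Δm·c² = 0.6871250 × 931.49 MeV/u = 640.050 MeV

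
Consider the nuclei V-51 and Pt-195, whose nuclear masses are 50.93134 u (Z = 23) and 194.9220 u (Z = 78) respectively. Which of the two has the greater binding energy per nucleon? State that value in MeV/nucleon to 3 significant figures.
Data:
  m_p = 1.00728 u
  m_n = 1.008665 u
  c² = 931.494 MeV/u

V-51; 8.74 MeV/nucleon

V-51: Σm = 23(1.00728) + 28(1.008665) = 51.410060 u; Δm = 0.478720 u; E_B = 445.92 MeV; E_B/A = 8.744 MeV
Pt-195: Σm = 78(1.00728) + 117(1.008665) = 196.581645 u; Δm = 1.659645 u; E_B = 1545.9 MeV; E_B/A = 7.928 MeV
V-51 has the higher binding energy per nucleon, so it is the more tightly bound nucleus.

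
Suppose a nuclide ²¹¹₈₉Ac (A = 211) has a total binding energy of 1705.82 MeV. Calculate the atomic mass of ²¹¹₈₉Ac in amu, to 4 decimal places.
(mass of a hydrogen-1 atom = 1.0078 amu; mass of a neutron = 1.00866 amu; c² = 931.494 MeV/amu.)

Mass defect = 1705.82 MeV / (931.494 MeV/amu) = 1.831273 amu
Constituent mass = 89(1.0078) + 122(1.00866) = 212.75072 amu
Atomic mass = 212.75072 − 1.831273 = 210.919447 amu ≈ 210.9194 amu (to 4 decimal places)

210.9194 amu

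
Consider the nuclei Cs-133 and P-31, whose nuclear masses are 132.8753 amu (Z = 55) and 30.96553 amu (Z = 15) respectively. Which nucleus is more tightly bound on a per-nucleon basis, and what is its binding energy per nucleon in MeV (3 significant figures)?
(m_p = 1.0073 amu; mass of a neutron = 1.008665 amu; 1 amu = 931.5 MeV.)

Cs-133: Σm = 55(1.0073) + 78(1.008665) = 134.077370 amu; Δm = 1.202070 amu; E_B = 1119.7 MeV; E_B/A = 8.419 MeV
P-31: Σm = 15(1.0073) + 16(1.008665) = 31.248140 amu; Δm = 0.282610 amu; E_B = 263.25 MeV; E_B/A = 8.492 MeV
P-31 has the higher binding energy per nucleon, so it is the more tightly bound nucleus.

P-31; 8.49 MeV/nucleon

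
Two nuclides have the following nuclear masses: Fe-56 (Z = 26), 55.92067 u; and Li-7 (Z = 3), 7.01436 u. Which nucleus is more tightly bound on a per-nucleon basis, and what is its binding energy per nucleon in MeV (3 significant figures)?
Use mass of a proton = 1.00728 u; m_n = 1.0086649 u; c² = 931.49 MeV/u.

Fe-56: Σm = 26(1.00728) + 30(1.0086649) = 56.4492270 u; Δm = 0.5285570 u; E_B = 492.35 MeV; E_B/A = 8.792 MeV
Li-7: Σm = 3(1.00728) + 4(1.0086649) = 7.0564996 u; Δm = 0.0421396 u; E_B = 39.253 MeV; E_B/A = 5.608 MeV
Fe-56 has the higher binding energy per nucleon, so it is the more tightly bound nucleus.

Fe-56; 8.79 MeV/nucleon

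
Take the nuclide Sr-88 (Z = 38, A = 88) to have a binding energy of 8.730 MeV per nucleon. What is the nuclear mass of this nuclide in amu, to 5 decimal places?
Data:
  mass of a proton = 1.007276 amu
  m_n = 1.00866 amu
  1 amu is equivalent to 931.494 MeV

Total binding energy = 88 × 8.730 = 768.240 MeV
Mass defect = 768.240 MeV / (931.494 MeV/amu) = 0.8247396 amu
Constituent mass = 38(1.007276) + 50(1.00866) = 88.709488 amu
Nuclear mass = 88.709488 − 0.8247396 = 87.8847484 amu ≈ 87.88475 amu (to 5 decimal places)

87.88475 amu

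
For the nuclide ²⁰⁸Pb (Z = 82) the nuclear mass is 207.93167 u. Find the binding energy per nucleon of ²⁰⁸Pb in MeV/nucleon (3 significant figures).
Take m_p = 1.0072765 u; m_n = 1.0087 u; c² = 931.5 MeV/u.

7.89 MeV/nucleon

Z = 82, so N = A − Z = 208 − 82 = 126.
Σm = 82·m_p + 126·m_n = 82.5966730 + 127.0962 = 209.6928730 u
Mass defect Δm = 209.6928730 − 207.93167 = 1.7612030 u
Converting to energy: 1.7612030 u × 931.5 MeV/u = 1640.56 MeV
Dividing by A = 208 gives 7.887 MeV per nucleon.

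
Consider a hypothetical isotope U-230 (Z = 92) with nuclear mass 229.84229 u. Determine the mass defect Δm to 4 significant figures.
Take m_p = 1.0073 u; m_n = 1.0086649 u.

With 92 protons and 138 neutrons (A = 230):
Total constituent mass: 92 × 1.0073 + 138 × 1.0086649 = 231.8673562 u
Mass defect Δm = 231.8673562 − 229.84229 = 2.0250662 u

2.025 u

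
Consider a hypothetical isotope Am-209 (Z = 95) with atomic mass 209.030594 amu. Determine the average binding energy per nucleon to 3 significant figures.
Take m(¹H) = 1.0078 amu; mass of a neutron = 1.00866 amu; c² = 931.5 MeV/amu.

With 95 protons and 114 neutrons (A = 209):
Σm = 95·m(¹H) + 114·m_n = 95.7410 + 114.98724 = 210.72824 amu
Mass defect Δm = 210.72824 − 209.030594 = 1.697646 amu
Converting to energy: 1.697646 amu × 931.5 MeV/amu = 1581.36 MeV
BE/A = 1581.36 MeV / 209 = 7.566 MeV/nucleon

7.57 MeV/nucleon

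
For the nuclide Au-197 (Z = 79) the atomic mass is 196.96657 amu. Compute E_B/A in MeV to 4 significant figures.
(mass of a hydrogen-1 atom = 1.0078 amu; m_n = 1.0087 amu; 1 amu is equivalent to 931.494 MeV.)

7.926 MeV/nucleon

With 79 protons and 118 neutrons (A = 197):
Mass of separated nucleons = 79(1.0078) + 118(1.0087) = 79.6162 + 119.0266 = 198.6428 amu
The mass defect is 198.6428 − 196.96657 = 1.67623 amu.
Converting to energy: 1.67623 amu × 931.494 MeV/amu = 1561.40 MeV
BE/A = 1561.40 MeV / 197 = 7.926 MeV/nucleon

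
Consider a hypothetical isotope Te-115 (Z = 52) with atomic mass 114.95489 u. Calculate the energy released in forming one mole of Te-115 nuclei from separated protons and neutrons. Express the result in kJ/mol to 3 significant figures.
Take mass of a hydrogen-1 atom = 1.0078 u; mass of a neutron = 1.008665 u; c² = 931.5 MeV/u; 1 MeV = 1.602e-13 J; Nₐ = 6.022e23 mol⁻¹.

8.96e+10 kJ/mol

Z = 52, so N = A − Z = 115 − 52 = 63.
Total constituent mass: 52 × 1.0078 + 63 × 1.008665 = 115.951495 u
Mass defect Δm = 115.951495 − 114.95489 = 0.996605 u
Binding energy = Δm·c² = 0.996605 × 931.5 MeV/u = 928.338 MeV
Per nucleus in joules: 928.338 MeV × 1.602e-13 J/MeV = 1.4872e-10 J
Per mole: 1.4872e-10 J × 6.022e23 mol⁻¹ = 8.9559e+13 J/mol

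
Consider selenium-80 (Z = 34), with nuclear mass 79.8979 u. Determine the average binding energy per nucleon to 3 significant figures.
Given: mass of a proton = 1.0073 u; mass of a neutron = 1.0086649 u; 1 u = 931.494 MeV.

8.72 MeV/nucleon

Z = 34, so N = A − Z = 80 − 34 = 46.
Mass of separated nucleons = 34(1.0073) + 46(1.0086649) = 34.2482 + 46.3985854 = 80.6467854 u
The mass defect is 80.6467854 − 79.8979 = 0.7488854 u.
E_B = 0.7488854 × 931.494 = 697.582 MeV
Per nucleon: 697.582 / 80 = 8.720 MeV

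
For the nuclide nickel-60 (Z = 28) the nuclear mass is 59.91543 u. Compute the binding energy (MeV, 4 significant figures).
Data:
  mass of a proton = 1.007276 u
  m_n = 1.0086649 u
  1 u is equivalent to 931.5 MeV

526.8 MeV

Total constituent mass: 28 × 1.007276 + 32 × 1.0086649 = 60.4810048 u
The mass defect is 60.4810048 − 59.91543 = 0.5655748 u.
Binding energy = Δm·c² = 0.5655748 × 931.5 MeV/u = 526.833 MeV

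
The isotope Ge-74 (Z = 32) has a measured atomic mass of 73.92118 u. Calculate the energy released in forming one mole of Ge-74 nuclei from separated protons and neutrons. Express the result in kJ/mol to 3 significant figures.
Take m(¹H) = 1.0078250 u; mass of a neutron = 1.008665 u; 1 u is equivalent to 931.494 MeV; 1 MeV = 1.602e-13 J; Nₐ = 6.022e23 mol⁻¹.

6.23e+10 kJ/mol

Z = 32, so N = A − Z = 74 − 32 = 42.
Total constituent mass: 32 × 1.0078250 + 42 × 1.008665 = 74.6143300 u
Δm = 74.6143300 − 73.92118 = 0.6931500 u
E_B = 0.6931500 × 931.494 = 645.665 MeV
Per nucleus in joules: 645.665 MeV × 1.602e-13 J/MeV = 1.0344e-10 J
Per mole: 1.0344e-10 J × 6.022e23 mol⁻¹ = 6.2292e+13 J/mol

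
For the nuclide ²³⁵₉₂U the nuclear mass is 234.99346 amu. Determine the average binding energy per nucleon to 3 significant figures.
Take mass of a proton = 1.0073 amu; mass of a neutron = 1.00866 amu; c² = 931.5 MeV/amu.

7.60 MeV/nucleon

Total constituent mass: 92 × 1.0073 + 143 × 1.00866 = 236.90998 amu
Mass defect Δm = 236.90998 − 234.99346 = 1.91652 amu
E_B = 1.91652 × 931.5 = 1785.24 MeV
BE/A = 1785.24 MeV / 235 = 7.597 MeV/nucleon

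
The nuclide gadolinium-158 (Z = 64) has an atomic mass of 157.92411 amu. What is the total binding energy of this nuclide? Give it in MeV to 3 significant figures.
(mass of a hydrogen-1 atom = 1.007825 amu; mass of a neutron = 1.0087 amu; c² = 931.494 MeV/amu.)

1300 MeV

Z = 64, so N = A − Z = 158 − 64 = 94.
Total constituent mass: 64 × 1.007825 + 94 × 1.0087 = 159.318600 amu
Mass defect Δm = 159.318600 − 157.92411 = 1.394490 amu
Converting to energy: 1.394490 amu × 931.494 MeV/amu = 1298.96 MeV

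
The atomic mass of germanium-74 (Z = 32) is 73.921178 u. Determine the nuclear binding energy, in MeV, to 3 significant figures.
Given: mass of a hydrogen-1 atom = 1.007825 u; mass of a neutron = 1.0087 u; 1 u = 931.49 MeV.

Z = 32, so N = A − Z = 74 − 32 = 42.
Mass of separated nucleons = 32(1.007825) + 42(1.0087) = 32.250400 + 42.3654 = 74.615800 u
Δm = 74.615800 − 73.921178 = 0.694622 u
Binding energy = Δm·c² = 0.694622 × 931.49 MeV/u = 647.033 MeV

647 MeV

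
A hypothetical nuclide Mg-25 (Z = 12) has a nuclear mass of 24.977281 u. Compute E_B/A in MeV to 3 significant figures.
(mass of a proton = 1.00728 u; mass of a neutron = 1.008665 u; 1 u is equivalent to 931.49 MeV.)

8.30 MeV/nucleon

Σm = 12·m_p + 13·m_n = 12.08736 + 13.112645 = 25.200005 u
Mass defect Δm = 25.200005 − 24.977281 = 0.222724 u
Binding energy = Δm·c² = 0.222724 × 931.49 MeV/u = 207.465 MeV
BE/A = 207.465 MeV / 25 = 8.299 MeV/nucleon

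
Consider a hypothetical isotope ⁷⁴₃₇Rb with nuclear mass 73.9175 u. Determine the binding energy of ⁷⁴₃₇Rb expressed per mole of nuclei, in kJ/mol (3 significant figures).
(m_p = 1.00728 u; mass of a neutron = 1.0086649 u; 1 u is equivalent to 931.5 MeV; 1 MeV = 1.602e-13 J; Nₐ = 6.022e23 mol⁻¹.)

6.04e+10 kJ/mol

Mass of separated nucleons = 37(1.00728) + 37(1.0086649) = 37.26936 + 37.3206013 = 74.5899613 u
The mass defect is 74.5899613 − 73.9175 = 0.6724613 u.
E_B = 0.6724613 × 931.5 = 626.398 MeV
Per nucleus in joules: 626.398 MeV × 1.602e-13 J/MeV = 1.0035e-10 J
Per mole: 1.0035e-10 J × 6.022e23 mol⁻¹ = 6.0431e+13 J/mol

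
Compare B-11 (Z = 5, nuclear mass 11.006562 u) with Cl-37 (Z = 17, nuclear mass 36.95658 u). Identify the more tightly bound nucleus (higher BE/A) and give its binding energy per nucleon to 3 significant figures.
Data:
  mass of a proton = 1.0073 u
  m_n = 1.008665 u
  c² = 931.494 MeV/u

B-11: Σm = 5(1.0073) + 6(1.008665) = 11.088490 u; Δm = 0.081928 u; E_B = 76.315 MeV; E_B/A = 6.938 MeV
Cl-37: Σm = 17(1.0073) + 20(1.008665) = 37.297400 u; Δm = 0.340820 u; E_B = 317.47 MeV; E_B/A = 8.580 MeV
Cl-37 has the higher binding energy per nucleon, so it is the more tightly bound nucleus.

Cl-37; 8.58 MeV/nucleon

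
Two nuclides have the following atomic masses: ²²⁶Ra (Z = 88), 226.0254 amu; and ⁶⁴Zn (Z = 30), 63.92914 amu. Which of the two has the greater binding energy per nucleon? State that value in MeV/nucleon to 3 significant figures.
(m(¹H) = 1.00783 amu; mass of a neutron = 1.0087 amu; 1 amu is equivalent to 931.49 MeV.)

²²⁶Ra: Σm = 88(1.00783) + 138(1.0087) = 227.88964 amu; Δm = 1.86424 amu; E_B = 1736.5 MeV; E_B/A = 7.684 MeV
⁶⁴Zn: Σm = 30(1.00783) + 34(1.0087) = 64.53070 amu; Δm = 0.60156 amu; E_B = 560.35 MeV; E_B/A = 8.755 MeV
⁶⁴Zn has the higher binding energy per nucleon, so it is the more tightly bound nucleus.

⁶⁴Zn; 8.76 MeV/nucleon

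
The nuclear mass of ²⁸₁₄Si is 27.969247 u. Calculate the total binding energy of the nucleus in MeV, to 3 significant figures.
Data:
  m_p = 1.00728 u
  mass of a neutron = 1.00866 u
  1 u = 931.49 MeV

237 MeV

Mass of separated nucleons = 14(1.00728) + 14(1.00866) = 14.10192 + 14.12124 = 28.22316 u
Mass defect Δm = 28.22316 − 27.969247 = 0.253913 u
Converting to energy: 0.253913 u × 931.49 MeV/u = 236.517 MeV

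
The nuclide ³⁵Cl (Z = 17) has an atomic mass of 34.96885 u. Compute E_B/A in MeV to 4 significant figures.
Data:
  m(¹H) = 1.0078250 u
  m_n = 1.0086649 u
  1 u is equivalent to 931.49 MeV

8.520 MeV/nucleon

Z = 17, so N = A − Z = 35 − 17 = 18.
Mass of separated nucleons = 17(1.0078250) + 18(1.0086649) = 17.1330250 + 18.1559682 = 35.2889932 u
Δm = 35.2889932 − 34.96885 = 0.3201432 u
Binding energy = Δm·c² = 0.3201432 × 931.49 MeV/u = 298.210 MeV
Per nucleon: 298.210 / 35 = 8.520 MeV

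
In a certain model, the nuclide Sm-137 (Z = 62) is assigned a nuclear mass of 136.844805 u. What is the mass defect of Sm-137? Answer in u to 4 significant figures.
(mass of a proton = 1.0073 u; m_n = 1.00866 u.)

1.257 u

With 62 protons and 75 neutrons (A = 137):
Total constituent mass: 62 × 1.0073 + 75 × 1.00866 = 138.10210 u
Mass defect Δm = 138.10210 − 136.844805 = 1.257295 u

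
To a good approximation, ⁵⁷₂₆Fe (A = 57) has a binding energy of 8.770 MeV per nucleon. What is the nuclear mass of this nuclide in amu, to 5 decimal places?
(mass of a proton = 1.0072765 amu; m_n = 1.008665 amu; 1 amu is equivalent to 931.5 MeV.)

56.92115 amu

Total binding energy = 57 × 8.770 = 499.890 MeV
Mass defect = 499.890 MeV / (931.5 MeV/amu) = 0.5366506 amu
Constituent mass = 26(1.0072765) + 31(1.008665) = 57.4578040 amu
Nuclear mass = 57.4578040 − 0.5366506 = 56.9211534 amu ≈ 56.92115 amu (to 5 decimal places)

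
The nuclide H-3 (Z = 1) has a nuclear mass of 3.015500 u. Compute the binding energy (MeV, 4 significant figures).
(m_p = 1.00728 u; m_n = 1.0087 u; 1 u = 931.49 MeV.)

The nucleus contains 1 protons and 3 − 1 = 2 neutrons.
Mass of separated nucleons = 1(1.00728) + 2(1.0087) = 1.00728 + 2.0174 = 3.02468 u
Δm = 3.02468 − 3.015500 = 0.009180 u
E_B = 0.009180 × 931.49 = 8.55108 MeV

8.551 MeV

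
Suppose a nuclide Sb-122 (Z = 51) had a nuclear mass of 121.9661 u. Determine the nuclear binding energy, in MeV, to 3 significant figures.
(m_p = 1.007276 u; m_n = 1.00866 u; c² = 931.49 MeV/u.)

950 MeV

Total constituent mass: 51 × 1.007276 + 71 × 1.00866 = 122.985936 u
Mass defect Δm = 122.985936 − 121.9661 = 1.019836 u
E_B = 1.019836 × 931.49 = 949.967 MeV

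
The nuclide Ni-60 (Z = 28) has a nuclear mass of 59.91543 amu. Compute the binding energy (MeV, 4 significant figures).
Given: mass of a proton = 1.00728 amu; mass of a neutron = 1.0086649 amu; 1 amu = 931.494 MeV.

526.9 MeV

Z = 28, so N = A − Z = 60 − 28 = 32.
Total constituent mass: 28 × 1.00728 + 32 × 1.0086649 = 60.4811168 amu
Δm = 60.4811168 − 59.91543 = 0.5656868 amu
Converting to energy: 0.5656868 amu × 931.494 MeV/amu = 526.934 MeV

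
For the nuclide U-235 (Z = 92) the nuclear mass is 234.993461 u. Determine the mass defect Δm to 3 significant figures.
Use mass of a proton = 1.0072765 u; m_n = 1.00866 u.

1.91 u

With 92 protons and 143 neutrons (A = 235):
Total constituent mass: 92 × 1.0072765 + 143 × 1.00866 = 236.9078180 u
The mass defect is 236.9078180 − 234.993461 = 1.9143570 u.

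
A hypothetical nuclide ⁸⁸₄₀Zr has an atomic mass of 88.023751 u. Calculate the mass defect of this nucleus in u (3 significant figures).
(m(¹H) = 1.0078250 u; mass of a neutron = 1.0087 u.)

Z = 40, so N = A − Z = 88 − 40 = 48.
Total constituent mass: 40 × 1.0078250 + 48 × 1.0087 = 88.7306000 u
Δm = 88.7306000 − 88.023751 = 0.7068490 u

0.707 u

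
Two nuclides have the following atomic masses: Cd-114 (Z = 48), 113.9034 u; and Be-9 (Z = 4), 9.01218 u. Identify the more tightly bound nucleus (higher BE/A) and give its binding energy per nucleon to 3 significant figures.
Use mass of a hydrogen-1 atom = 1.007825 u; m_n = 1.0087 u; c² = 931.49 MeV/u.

Cd-114; 8.55 MeV/nucleon

Cd-114: Σm = 48(1.007825) + 66(1.0087) = 114.949800 u; Δm = 1.046400 u; E_B = 974.71 MeV; E_B/A = 8.550 MeV
Be-9: Σm = 4(1.007825) + 5(1.0087) = 9.074800 u; Δm = 0.062620 u; E_B = 58.330 MeV; E_B/A = 6.481 MeV
Cd-114 has the higher binding energy per nucleon, so it is the more tightly bound nucleus.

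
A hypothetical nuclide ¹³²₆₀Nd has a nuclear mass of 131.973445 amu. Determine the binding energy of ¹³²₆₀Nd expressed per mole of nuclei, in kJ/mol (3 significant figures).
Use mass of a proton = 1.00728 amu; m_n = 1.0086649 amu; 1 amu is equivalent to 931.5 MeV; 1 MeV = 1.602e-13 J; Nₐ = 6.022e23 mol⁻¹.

Z = 60, so N = A − Z = 132 − 60 = 72.
Mass of separated nucleons = 60(1.00728) + 72(1.0086649) = 60.43680 + 72.6238728 = 133.0606728 amu
Δm = 133.0606728 − 131.973445 = 1.0872278 amu
Converting to energy: 1.0872278 amu × 931.5 MeV/amu = 1012.75 MeV
Per nucleus in joules: 1012.75 MeV × 1.602e-13 J/MeV = 1.6224e-10 J
Per mole: 1.6224e-10 J × 6.022e23 mol⁻¹ = 9.7701e+13 J/mol

9.77e+10 kJ/mol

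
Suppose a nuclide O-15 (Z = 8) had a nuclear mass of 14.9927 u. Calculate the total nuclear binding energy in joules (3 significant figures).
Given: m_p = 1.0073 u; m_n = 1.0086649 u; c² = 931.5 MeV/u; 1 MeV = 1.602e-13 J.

Mass of separated nucleons = 8(1.0073) + 7(1.0086649) = 8.0584 + 7.0606543 = 15.1190543 u
Δm = 15.1190543 − 14.9927 = 0.1263543 u
Binding energy = Δm·c² = 0.1263543 × 931.5 MeV/u = 117.699 MeV
In joules: 117.699 MeV × 1.602e-13 J/MeV = 1.8855e-11 J

1.89e-11 J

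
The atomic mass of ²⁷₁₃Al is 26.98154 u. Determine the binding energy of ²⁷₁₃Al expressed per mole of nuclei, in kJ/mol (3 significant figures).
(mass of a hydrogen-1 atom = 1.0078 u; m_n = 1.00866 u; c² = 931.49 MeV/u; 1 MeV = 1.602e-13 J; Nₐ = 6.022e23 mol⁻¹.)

2.17e+10 kJ/mol

With 13 protons and 14 neutrons (A = 27):
Total constituent mass: 13 × 1.0078 + 14 × 1.00866 = 27.22264 u
Mass defect Δm = 27.22264 − 26.98154 = 0.24110 u
Converting to energy: 0.24110 u × 931.49 MeV/u = 224.582 MeV
Per nucleus in joules: 224.582 MeV × 1.602e-13 J/MeV = 3.5978e-11 J
Per mole: 3.5978e-11 J × 6.022e23 mol⁻¹ = 2.1666e+13 J/mol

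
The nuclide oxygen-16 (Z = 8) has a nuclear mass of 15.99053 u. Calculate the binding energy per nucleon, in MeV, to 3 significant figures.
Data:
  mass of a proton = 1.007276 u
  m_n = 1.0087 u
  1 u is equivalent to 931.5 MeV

The nucleus contains 8 protons and 16 − 8 = 8 neutrons.
Mass of separated nucleons = 8(1.007276) + 8(1.0087) = 8.058208 + 8.0696 = 16.127808 u
Mass defect Δm = 16.127808 − 15.99053 = 0.137278 u
Converting to energy: 0.137278 u × 931.5 MeV/u = 127.874 MeV
Per nucleon: 127.874 / 16 = 7.992 MeV

7.99 MeV/nucleon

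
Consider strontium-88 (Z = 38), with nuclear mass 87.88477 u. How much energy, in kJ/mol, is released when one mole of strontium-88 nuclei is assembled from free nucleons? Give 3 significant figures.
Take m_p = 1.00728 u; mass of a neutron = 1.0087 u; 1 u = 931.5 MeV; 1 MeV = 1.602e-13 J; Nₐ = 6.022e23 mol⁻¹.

Z = 38, so N = A − Z = 88 − 38 = 50.
Mass of separated nucleons = 38(1.00728) + 50(1.0087) = 38.27664 + 50.4350 = 88.71164 u
The mass defect is 88.71164 − 87.88477 = 0.82687 u.
E_B = 0.82687 × 931.5 = 770.229 MeV
Per nucleus in joules: 770.229 MeV × 1.602e-13 J/MeV = 1.2339e-10 J
Per mole: 1.2339e-10 J × 6.022e23 mol⁻¹ = 7.4305e+13 J/mol

7.43e+10 kJ/mol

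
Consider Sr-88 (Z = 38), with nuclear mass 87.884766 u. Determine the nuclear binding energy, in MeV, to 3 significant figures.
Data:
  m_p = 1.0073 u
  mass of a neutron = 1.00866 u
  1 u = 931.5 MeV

769 MeV

The nucleus contains 38 protons and 88 − 38 = 50 neutrons.
Σm = 38·m_p + 50·m_n = 38.2774 + 50.43300 = 88.71040 u
Δm = 88.71040 − 87.884766 = 0.825634 u
E_B = 0.825634 × 931.5 = 769.078 MeV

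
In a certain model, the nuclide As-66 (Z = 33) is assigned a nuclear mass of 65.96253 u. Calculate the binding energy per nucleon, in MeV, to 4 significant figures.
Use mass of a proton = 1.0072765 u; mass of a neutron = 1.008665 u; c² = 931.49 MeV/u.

With 33 protons and 33 neutrons (A = 66):
Σm = 33·m_p + 33·m_n = 33.2401245 + 33.285945 = 66.5260695 u
Mass defect Δm = 66.5260695 − 65.96253 = 0.5635395 u
Binding energy = Δm·c² = 0.5635395 × 931.49 MeV/u = 524.931 MeV
Per nucleon: 524.931 / 66 = 7.954 MeV

7.954 MeV/nucleon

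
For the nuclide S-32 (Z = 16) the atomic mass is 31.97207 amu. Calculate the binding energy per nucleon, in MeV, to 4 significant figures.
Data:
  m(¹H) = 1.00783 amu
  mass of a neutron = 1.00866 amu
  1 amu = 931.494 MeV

8.493 MeV/nucleon

Z = 16, so N = A − Z = 32 − 16 = 16.
Σm = 16·m(¹H) + 16·m_n = 16.12528 + 16.13856 = 32.26384 amu
Mass defect Δm = 32.26384 − 31.97207 = 0.29177 amu
Converting to energy: 0.29177 amu × 931.494 MeV/amu = 271.782 MeV
BE/A = 271.782 MeV / 32 = 8.493 MeV/nucleon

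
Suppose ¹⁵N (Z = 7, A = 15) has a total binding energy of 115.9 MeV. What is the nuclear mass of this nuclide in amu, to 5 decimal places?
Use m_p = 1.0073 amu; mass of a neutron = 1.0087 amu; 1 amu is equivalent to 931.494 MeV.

Mass defect = 115.9 MeV / (931.494 MeV/amu) = 0.1244238 amu
Constituent mass = 7(1.0073) + 8(1.0087) = 15.1207 amu
Nuclear mass = 15.1207 − 0.1244238 = 14.9962762 amu ≈ 14.99628 amu (to 5 decimal places)

14.99628 amu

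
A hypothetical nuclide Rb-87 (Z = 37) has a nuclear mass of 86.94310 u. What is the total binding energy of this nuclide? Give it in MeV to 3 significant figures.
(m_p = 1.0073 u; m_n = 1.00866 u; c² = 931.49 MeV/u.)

708 MeV

Z = 37, so N = A − Z = 87 − 37 = 50.
Σm = 37·m_p + 50·m_n = 37.2701 + 50.43300 = 87.70310 u
Mass defect Δm = 87.70310 − 86.94310 = 0.76000 u
E_B = 0.76000 × 931.49 = 707.932 MeV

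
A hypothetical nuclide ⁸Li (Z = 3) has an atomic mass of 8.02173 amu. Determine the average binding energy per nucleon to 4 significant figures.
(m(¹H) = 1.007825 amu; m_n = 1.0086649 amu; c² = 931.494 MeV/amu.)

5.248 MeV/nucleon

Z = 3, so N = A − Z = 8 − 3 = 5.
Mass of separated nucleons = 3(1.007825) + 5(1.0086649) = 3.023475 + 5.0433245 = 8.0667995 amu
The mass defect is 8.0667995 − 8.02173 = 0.0450695 amu.
Converting to energy: 0.0450695 amu × 931.494 MeV/amu = 41.9820 MeV
Dividing by A = 8 gives 5.248 MeV per nucleon.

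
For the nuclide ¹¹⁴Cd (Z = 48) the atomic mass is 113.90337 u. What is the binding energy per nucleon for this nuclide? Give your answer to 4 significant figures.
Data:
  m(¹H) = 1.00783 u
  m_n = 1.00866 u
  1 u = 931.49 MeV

8.531 MeV/nucleon

The nucleus contains 48 protons and 114 − 48 = 66 neutrons.
Total constituent mass: 48 × 1.00783 + 66 × 1.00866 = 114.94740 u
The mass defect is 114.94740 − 113.90337 = 1.04403 u.
Binding energy = Δm·c² = 1.04403 × 931.49 MeV/u = 972.504 MeV
BE/A = 972.504 MeV / 114 = 8.531 MeV/nucleon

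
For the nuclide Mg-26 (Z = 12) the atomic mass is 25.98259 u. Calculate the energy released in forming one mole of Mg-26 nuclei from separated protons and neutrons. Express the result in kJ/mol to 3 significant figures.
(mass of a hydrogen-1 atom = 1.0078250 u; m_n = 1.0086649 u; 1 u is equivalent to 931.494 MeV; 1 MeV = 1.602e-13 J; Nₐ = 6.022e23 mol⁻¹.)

2.09e+10 kJ/mol

Mass of separated nucleons = 12(1.0078250) + 14(1.0086649) = 12.0939000 + 14.1213086 = 26.2152086 u
Mass defect Δm = 26.2152086 − 25.98259 = 0.2326186 u
Converting to energy: 0.2326186 u × 931.494 MeV/u = 216.683 MeV
Per nucleus in joules: 216.683 MeV × 1.602e-13 J/MeV = 3.4713e-11 J
Per mole: 3.4713e-11 J × 6.022e23 mol⁻¹ = 2.0904e+13 J/mol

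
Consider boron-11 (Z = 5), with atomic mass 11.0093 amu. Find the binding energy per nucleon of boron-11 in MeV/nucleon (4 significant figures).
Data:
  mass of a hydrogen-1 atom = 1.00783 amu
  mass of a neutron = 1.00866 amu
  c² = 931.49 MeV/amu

6.928 MeV/nucleon

Z = 5, so N = A − Z = 11 − 5 = 6.
Total constituent mass: 5 × 1.00783 + 6 × 1.00866 = 11.09111 amu
Mass defect Δm = 11.09111 − 11.0093 = 0.08181 amu
E_B = 0.08181 × 931.49 = 76.2052 MeV
BE/A = 76.2052 MeV / 11 = 6.928 MeV/nucleon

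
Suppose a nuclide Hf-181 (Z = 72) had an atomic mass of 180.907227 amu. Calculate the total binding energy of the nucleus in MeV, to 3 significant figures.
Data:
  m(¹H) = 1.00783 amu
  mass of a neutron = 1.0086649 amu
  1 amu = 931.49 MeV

Σm = 72·m(¹H) + 109·m_n = 72.56376 + 109.9444741 = 182.5082341 amu
Δm = 182.5082341 − 180.907227 = 1.6010071 amu
Binding energy = Δm·c² = 1.6010071 × 931.49 MeV/amu = 1491.32 MeV

1490 MeV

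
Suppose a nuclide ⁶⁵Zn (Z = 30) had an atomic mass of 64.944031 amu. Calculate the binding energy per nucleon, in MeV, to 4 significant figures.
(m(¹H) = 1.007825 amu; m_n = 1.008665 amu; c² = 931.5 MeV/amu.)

8.512 MeV/nucleon

The nucleus contains 30 protons and 65 − 30 = 35 neutrons.
Σm = 30·m(¹H) + 35·m_n = 30.234750 + 35.303275 = 65.538025 amu
The mass defect is 65.538025 − 64.944031 = 0.593994 amu.
Binding energy = Δm·c² = 0.593994 × 931.5 MeV/amu = 553.305 MeV
Per nucleon: 553.305 / 65 = 8.512 MeV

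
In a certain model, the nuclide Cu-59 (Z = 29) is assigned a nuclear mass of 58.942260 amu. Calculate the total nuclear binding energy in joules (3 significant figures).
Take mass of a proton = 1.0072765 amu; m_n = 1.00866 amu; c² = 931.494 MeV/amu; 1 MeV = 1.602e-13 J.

Mass of separated nucleons = 29(1.0072765) + 30(1.00866) = 29.2110185 + 30.25980 = 59.4708185 amu
The mass defect is 59.4708185 − 58.942260 = 0.5285585 amu.
Converting to energy: 0.5285585 amu × 931.494 MeV/amu = 492.349 MeV
In joules: 492.349 MeV × 1.602e-13 J/MeV = 7.8874e-11 J

7.89e-11 J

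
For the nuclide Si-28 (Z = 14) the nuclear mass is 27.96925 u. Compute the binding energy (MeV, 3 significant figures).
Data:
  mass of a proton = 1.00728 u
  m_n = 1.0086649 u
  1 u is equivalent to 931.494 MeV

Z = 14, so N = A − Z = 28 − 14 = 14.
Total constituent mass: 14 × 1.00728 + 14 × 1.0086649 = 28.2232286 u
Mass defect Δm = 28.2232286 − 27.96925 = 0.2539786 u
E_B = 0.2539786 × 931.494 = 236.580 MeV

237 MeV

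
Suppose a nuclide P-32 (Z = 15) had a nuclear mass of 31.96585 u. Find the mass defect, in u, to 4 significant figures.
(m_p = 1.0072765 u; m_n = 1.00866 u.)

Z = 15, so N = A − Z = 32 − 15 = 17.
Σm = 15·m_p + 17·m_n = 15.1091475 + 17.14722 = 32.2563675 u
Δm = 32.2563675 − 31.96585 = 0.2905175 u

0.2905 u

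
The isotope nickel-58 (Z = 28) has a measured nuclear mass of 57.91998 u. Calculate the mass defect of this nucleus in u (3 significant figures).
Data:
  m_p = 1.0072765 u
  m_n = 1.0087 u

0.545 u

Total constituent mass: 28 × 1.0072765 + 30 × 1.0087 = 58.4647420 u
The mass defect is 58.4647420 − 57.91998 = 0.5447620 u.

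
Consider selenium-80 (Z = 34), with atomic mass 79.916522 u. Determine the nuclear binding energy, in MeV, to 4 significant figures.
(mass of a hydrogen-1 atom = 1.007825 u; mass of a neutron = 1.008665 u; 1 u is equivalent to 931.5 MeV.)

696.9 MeV

The nucleus contains 34 protons and 80 − 34 = 46 neutrons.
Total constituent mass: 34 × 1.007825 + 46 × 1.008665 = 80.664640 u
The mass defect is 80.664640 − 79.916522 = 0.748118 u.
E_B = 0.748118 × 931.5 = 696.872 MeV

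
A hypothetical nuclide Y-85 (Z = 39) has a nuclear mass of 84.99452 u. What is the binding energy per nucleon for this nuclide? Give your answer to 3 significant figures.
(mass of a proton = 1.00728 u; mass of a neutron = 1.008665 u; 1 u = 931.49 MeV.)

The nucleus contains 39 protons and 85 − 39 = 46 neutrons.
Mass of separated nucleons = 39(1.00728) + 46(1.008665) = 39.28392 + 46.398590 = 85.682510 u
Mass defect Δm = 85.682510 − 84.99452 = 0.687990 u
Binding energy = Δm·c² = 0.687990 × 931.49 MeV/u = 640.856 MeV
Per nucleon: 640.856 / 85 = 7.539 MeV

7.54 MeV/nucleon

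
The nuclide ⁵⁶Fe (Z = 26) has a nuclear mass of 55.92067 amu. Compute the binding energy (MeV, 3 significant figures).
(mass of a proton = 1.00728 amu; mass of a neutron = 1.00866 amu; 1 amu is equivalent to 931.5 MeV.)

492 MeV

With 26 protons and 30 neutrons (A = 56):
Σm = 26·m_p + 30·m_n = 26.18928 + 30.25980 = 56.44908 amu
Δm = 56.44908 − 55.92067 = 0.52841 amu
Converting to energy: 0.52841 amu × 931.5 MeV/amu = 492.214 MeV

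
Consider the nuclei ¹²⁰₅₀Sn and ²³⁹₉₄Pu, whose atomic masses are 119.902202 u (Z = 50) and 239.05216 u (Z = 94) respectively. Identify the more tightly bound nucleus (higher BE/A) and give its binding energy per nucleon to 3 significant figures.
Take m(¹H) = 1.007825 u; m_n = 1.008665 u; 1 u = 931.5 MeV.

¹²⁰₅₀Sn; 8.50 MeV/nucleon

¹²⁰₅₀Sn: Σm = 50(1.007825) + 70(1.008665) = 120.997800 u; Δm = 1.095598 u; E_B = 1020.55 MeV; E_B/A = 8.5046 MeV
²³⁹₉₄Pu: Σm = 94(1.007825) + 145(1.008665) = 240.991975 u; Δm = 1.939815 u; E_B = 1806.9 MeV; E_B/A = 7.560 MeV
¹²⁰₅₀Sn has the higher binding energy per nucleon, so it is the more tightly bound nucleus.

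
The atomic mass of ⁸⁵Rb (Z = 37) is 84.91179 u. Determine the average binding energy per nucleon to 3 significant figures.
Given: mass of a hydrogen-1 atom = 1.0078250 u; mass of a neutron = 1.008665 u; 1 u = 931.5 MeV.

The nucleus contains 37 protons and 85 − 37 = 48 neutrons.
Mass of separated nucleons = 37(1.0078250) + 48(1.008665) = 37.2895250 + 48.415920 = 85.7054450 u
The mass defect is 85.7054450 − 84.91179 = 0.7936550 u.
Binding energy = Δm·c² = 0.7936550 × 931.5 MeV/u = 739.290 MeV
BE/A = 739.290 MeV / 85 = 8.698 MeV/nucleon

8.70 MeV/nucleon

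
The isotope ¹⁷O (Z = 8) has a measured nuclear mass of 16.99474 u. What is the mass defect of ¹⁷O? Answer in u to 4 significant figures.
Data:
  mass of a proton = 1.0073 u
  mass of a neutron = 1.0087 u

Σm = 8·m_p + 9·m_n = 8.0584 + 9.0783 = 17.1367 u
The mass defect is 17.1367 − 16.99474 = 0.14196 u.

0.1420 u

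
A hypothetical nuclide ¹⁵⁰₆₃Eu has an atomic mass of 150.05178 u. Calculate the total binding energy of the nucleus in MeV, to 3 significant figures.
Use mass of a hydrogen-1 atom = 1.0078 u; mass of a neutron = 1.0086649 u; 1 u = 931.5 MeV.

With 63 protons and 87 neutrons (A = 150):
Mass of separated nucleons = 63(1.0078) + 87(1.0086649) = 63.4914 + 87.7538463 = 151.2452463 u
Mass defect Δm = 151.2452463 − 150.05178 = 1.1934663 u
E_B = 1.1934663 × 931.5 = 1111.71 MeV

1110 MeV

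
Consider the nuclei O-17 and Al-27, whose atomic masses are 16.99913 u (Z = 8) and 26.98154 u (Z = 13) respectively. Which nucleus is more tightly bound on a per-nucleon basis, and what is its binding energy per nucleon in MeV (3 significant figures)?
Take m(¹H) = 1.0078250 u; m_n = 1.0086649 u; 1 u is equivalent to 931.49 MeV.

Al-27; 8.33 MeV/nucleon

O-17: Σm = 8(1.0078250) + 9(1.0086649) = 17.1405841 u; Δm = 0.1414541 u; E_B = 131.76 MeV; E_B/A = 7.751 MeV
Al-27: Σm = 13(1.0078250) + 14(1.0086649) = 27.2230336 u; Δm = 0.2414936 u; E_B = 224.95 MeV; E_B/A = 8.331 MeV
Al-27 has the higher binding energy per nucleon, so it is the more tightly bound nucleus.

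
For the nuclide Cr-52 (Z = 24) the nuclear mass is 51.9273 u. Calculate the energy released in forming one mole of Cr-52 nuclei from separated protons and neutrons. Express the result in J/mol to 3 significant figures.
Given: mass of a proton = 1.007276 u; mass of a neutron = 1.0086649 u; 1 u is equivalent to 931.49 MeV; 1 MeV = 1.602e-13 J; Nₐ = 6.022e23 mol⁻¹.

4.40e+13 J/mol

The nucleus contains 24 protons and 52 − 24 = 28 neutrons.
Σm = 24·m_p + 28·m_n = 24.174624 + 28.2426172 = 52.4172412 u
The mass defect is 52.4172412 − 51.9273 = 0.4899412 u.
Converting to energy: 0.4899412 u × 931.49 MeV/u = 456.375 MeV
Per nucleus in joules: 456.375 MeV × 1.602e-13 J/MeV = 7.3111e-11 J
Per mole: 7.3111e-11 J × 6.022e23 mol⁻¹ = 4.4027e+13 J/mol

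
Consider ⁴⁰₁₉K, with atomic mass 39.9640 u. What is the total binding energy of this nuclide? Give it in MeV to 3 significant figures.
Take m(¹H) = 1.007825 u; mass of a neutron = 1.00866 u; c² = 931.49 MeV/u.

341 MeV

The nucleus contains 19 protons and 40 − 19 = 21 neutrons.
Σm = 19·m(¹H) + 21·m_n = 19.148675 + 21.18186 = 40.330535 u
The mass defect is 40.330535 − 39.9640 = 0.366535 u.
E_B = 0.366535 × 931.49 = 341.424 MeV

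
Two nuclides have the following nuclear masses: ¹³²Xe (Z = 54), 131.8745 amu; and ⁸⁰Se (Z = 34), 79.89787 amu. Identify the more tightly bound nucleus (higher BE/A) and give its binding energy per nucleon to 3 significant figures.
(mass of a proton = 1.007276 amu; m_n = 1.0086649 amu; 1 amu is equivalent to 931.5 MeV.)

⁸⁰Se; 8.71 MeV/nucleon

¹³²Xe: Σm = 54(1.007276) + 78(1.0086649) = 133.0687662 amu; Δm = 1.1942662 amu; E_B = 1112.5 MeV; E_B/A = 8.428 MeV
⁸⁰Se: Σm = 34(1.007276) + 46(1.0086649) = 80.6459694 amu; Δm = 0.7480994 amu; E_B = 696.85 MeV; E_B/A = 8.711 MeV
⁸⁰Se has the higher binding energy per nucleon, so it is the more tightly bound nucleus.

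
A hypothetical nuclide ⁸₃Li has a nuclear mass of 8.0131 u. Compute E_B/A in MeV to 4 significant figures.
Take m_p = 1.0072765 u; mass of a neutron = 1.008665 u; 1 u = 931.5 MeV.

Z = 3, so N = A − Z = 8 − 3 = 5.
Mass of separated nucleons = 3(1.0072765) + 5(1.008665) = 3.0218295 + 5.043325 = 8.0651545 u
Δm = 8.0651545 − 8.0131 = 0.0520545 u
Binding energy = Δm·c² = 0.0520545 × 931.5 MeV/u = 48.4888 MeV
Dividing by A = 8 gives 6.061 MeV per nucleon.

6.061 MeV/nucleon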